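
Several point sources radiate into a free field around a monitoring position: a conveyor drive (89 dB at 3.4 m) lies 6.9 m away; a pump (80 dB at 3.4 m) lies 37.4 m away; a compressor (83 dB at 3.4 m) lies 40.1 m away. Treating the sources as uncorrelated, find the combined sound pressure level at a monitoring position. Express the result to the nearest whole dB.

Propagate each source to the receiver with L = L_ref − 20·log₁₀(r/r_ref), then add intensities.
conveyor drive: 89 − 20·log₁₀(6.9/3.4) = 89 − 6.15 = 82.85 dB.
pump: 80 − 20·log₁₀(37.4/3.4) = 80 − 20.83 = 59.17 dB.
compressor: 83 − 20·log₁₀(40.1/3.4) = 83 − 21.43 = 61.57 dB.
Σ 10^(L/10) = 1.951e+08 → L_total = 10·log₁₀(1.951e+08) = 82.90 dB.

83 dB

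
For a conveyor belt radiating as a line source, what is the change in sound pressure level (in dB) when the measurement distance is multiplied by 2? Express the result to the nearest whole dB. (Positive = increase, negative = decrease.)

-3 dB

With cylindrical spreading the level changes by −10·log₁₀(r₂/r₁).
ΔL = −10·log₁₀(2) = -3.01 dB.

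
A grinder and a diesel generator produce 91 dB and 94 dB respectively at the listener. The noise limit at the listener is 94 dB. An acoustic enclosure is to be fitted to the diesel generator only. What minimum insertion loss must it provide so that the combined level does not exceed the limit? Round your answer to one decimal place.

Fixed contribution from the other source: Σ 10^(L/10) = 10^(91/10) = 1.259e+09 (91.00 dB).
The limit corresponds to 10^(94/10) = 2.512e+09; subtracting the fixed part leaves 1.253e+09 for the diesel generator, i.e. 90.98 dB.
Required insertion loss = 94 − 90.98 = 3.02 dB.

3.0 dB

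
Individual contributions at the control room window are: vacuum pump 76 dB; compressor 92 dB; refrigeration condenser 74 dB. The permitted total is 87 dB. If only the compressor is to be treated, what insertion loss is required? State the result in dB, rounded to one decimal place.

5.6 dB

The untreated sources together contribute 10^(76/10) + 10^(74/10) = 6.493e+07, i.e. 78.12 dB.
To meet 87 dB overall, the treated compressor may contribute at most 10^(87/10) − 6.493e+07 = 4.363e+08, i.e. 86.40 dB.
So the compressor must be reduced from 92 to 86.40 dB: IL = 5.60 dB.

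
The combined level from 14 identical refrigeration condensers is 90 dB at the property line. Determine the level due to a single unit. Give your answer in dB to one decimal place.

Dividing the total intensity by 14 lowers the level by 10·log₁₀ 14 = 11.461 dB: L₁ = 90 − 11.461.

78.5 dB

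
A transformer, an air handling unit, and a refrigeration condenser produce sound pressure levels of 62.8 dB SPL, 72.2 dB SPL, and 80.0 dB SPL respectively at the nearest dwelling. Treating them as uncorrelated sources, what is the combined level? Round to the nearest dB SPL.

For uncorrelated sources the intensities add, so convert each level to linear form, sum, and take 10·log₁₀ of the total.
Σ 10^(L/10) = 10^(62.8/10) + 10^(72.2/10) + 10^(80.0/10) = 1.185e+08.
L_total = 10·log₁₀(1.185e+08) = 80.74 dB SPL.

81 dB SPL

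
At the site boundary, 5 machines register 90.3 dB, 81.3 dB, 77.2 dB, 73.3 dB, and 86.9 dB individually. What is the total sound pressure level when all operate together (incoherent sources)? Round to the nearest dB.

92 dB

For uncorrelated sources the intensities add, so convert each level to linear form, sum, and take 10·log₁₀ of the total.
Σ 10^(L/10) = 10^(90.3/10) + 10^(81.3/10) + 10^(77.2/10) + 10^(73.3/10) + 10^(86.9/10) = 1.770e+09.
L_total = 10·log₁₀(1.770e+09) = 92.48 dB.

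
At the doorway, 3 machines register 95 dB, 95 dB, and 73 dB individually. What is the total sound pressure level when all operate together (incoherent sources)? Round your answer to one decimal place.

Incoherent sources combine by intensity addition: L_total = 10·log₁₀(Σ 10^(L_i/10)).
Σ 10^(L/10) = 10^(95/10) + 10^(95/10) + 10^(73/10) = 6.345e+09.
L_total = 10·log₁₀(6.345e+09) = 98.02 dB.

98.0 dB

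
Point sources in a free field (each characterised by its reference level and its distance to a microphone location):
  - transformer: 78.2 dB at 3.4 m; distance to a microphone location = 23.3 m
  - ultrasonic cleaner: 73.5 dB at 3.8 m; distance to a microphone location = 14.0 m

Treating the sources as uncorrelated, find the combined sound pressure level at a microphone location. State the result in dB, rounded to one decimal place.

64.9 dB

Apply inverse-square spreading to bring every level to the receiver, then sum 10^(L/10).
transformer: 78.2 − 20·log₁₀(23.3/3.4) = 78.2 − 16.72 = 61.48 dB.
ultrasonic cleaner: 73.5 − 20·log₁₀(14.0/3.8) = 73.5 − 11.33 = 62.17 dB.
Σ 10^(L/10) = 3.056e+06 → L_total = 10·log₁₀(3.056e+06) = 64.85 dB.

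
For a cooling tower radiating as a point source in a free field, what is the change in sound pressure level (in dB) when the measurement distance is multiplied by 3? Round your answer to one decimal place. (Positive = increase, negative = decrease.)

A point source loses 6 dB per doubling of distance; generally ΔL = −20·log₁₀(r₂/r₁).
ΔL = −20·log₁₀(3) = -9.54 dB.

-9.5 dB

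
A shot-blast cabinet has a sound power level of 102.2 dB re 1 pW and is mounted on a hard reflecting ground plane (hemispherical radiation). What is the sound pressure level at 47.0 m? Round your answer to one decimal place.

The power spreads over a hemisphere of area 2π·r², so L_p = L_w − 10·log₁₀(2π·r²).
2π·r² = 1.388e+04 m², 10·log₁₀ of that is 41.424 dB.
L_p = 102.2 − 41.424 = 60.78 dB.

60.8 dB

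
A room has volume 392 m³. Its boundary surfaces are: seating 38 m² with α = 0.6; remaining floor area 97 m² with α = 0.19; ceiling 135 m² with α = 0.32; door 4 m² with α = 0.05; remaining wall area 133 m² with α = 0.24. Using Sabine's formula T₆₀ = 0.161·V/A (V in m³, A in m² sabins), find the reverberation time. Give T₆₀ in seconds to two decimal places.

0.54 s

A = Σ Sᵢαᵢ = 38·0.6 + 97·0.19 + 135·0.32 + 4·0.05 + 133·0.24 = 116.55 m².
T₆₀ = 0.161 × 392 / 116.55 = 0.542 s.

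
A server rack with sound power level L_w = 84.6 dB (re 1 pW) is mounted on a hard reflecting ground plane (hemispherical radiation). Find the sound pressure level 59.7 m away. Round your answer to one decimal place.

L_p = L_w − 10·log₁₀(2π·r²) with r = 59.7 m.
2π·r² = 2.239e+04 m², 10·log₁₀ of that is 43.501 dB.
L_p = 84.6 − 43.501 = 41.10 dB.

41.1 dB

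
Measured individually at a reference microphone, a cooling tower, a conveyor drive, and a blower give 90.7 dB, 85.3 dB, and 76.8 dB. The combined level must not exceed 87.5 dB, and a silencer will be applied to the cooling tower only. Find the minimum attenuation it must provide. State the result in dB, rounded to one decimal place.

8.3 dB

Everything except the cooling tower sums to 10^(85.3/10) + 10^(76.8/10) = 3.867e+08 in linear terms, 85.87 dB.
The limit corresponds to 10^(87.5/10) = 5.623e+08; subtracting the fixed part leaves 1.756e+08 for the cooling tower, i.e. 82.45 dB.
So the cooling tower must be reduced from 90.7 to 82.45 dB: IL = 8.25 dB.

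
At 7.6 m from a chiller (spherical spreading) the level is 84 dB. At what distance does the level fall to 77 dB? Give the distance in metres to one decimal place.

17.0 m

The 7.0 dB drop corresponds to a distance ratio of 10^(7.0/20) for a point source.
r₂ = 7.6·10^((84−77)/20) = 7.6·10^(7.0/20) = 17.01 m.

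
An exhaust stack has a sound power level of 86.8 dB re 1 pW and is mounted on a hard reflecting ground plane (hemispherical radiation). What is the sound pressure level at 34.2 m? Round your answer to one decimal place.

48.1 dB

L_p = L_w − 10·log₁₀(2π·r²) with r = 34.2 m.
2π·r² = 7349 m², 10·log₁₀ of that is 38.662 dB.
L_p = 86.8 − 38.662 = 48.14 dB.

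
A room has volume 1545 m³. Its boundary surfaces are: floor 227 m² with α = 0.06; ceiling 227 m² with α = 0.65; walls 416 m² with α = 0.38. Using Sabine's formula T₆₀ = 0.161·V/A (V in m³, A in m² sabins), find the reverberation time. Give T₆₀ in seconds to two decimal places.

0.78 s

A = Σ Sᵢαᵢ = 227·0.06 + 227·0.65 + 416·0.38 = 319.25 m².
T₆₀ = 0.161 × 1545 / 319.25 = 0.779 s.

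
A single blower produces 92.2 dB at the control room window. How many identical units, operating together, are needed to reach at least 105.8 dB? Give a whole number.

23

The shortfall is 105.8 − 92.2 = 13.6 dB, and N units add 10·log₁₀ N, so need 10·log₁₀ N ≥ 13.6.
N ≥ 10^(13.6/10) = 22.909, so N = 23.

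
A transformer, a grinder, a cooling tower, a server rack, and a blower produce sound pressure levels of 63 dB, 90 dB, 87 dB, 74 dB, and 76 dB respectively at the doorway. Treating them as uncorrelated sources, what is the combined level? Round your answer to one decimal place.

92.0 dB

Incoherent sources combine by intensity addition: L_total = 10·log₁₀(Σ 10^(L_i/10)).
Σ 10^(L/10) = 10^(63/10) + 10^(90/10) + 10^(87/10) + 10^(74/10) + 10^(76/10) = 1.568e+09.
L_total = 10·log₁₀(1.568e+09) = 91.95 dB.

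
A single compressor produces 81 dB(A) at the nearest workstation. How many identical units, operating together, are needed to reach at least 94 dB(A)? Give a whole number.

The shortfall is 94 − 81 = 13.0 dB, and N units add 10·log₁₀ N, so need 10·log₁₀ N ≥ 13.0.
N ≥ 10^(13.0/10) = 19.953, so N = 20.

20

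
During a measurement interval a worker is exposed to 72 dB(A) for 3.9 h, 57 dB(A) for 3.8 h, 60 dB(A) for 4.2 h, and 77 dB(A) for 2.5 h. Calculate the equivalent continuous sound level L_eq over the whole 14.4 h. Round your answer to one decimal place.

Weight each interval's intensity by its duration and average over T = 14.4 h:
Σ tᵢ·10^(Lᵢ/10) = 3.9·10^(72/10) + 3.8·10^(57/10) + 4.2·10^(60/10) + 2.5·10^(77/10) = 1.932e+08.
L_eq = 10·log₁₀(1.932e+08/14.4) = 71.28 dB(A).

71.3 dB(A)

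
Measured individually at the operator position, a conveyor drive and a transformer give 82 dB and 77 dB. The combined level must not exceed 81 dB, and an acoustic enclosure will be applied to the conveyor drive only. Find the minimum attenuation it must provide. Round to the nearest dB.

3 dB

The untreated sources together contribute 10^(77/10) = 5.012e+07, i.e. 77.00 dB.
To meet 81 dB overall, the treated conveyor drive may contribute at most 10^(81/10) − 5.012e+07 = 7.577e+07, i.e. 78.80 dB.
So the conveyor drive must be reduced from 82 to 78.80 dB: IL = 3.20 dB.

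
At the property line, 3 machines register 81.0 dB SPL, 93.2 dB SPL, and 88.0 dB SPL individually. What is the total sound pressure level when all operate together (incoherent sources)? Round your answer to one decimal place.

94.5 dB SPL

Incoherent sources combine by intensity addition: L_total = 10·log₁₀(Σ 10^(L_i/10)).
Σ 10^(L/10) = 10^(81.0/10) + 10^(93.2/10) + 10^(88.0/10) = 2.846e+09.
L_total = 10·log₁₀(2.846e+09) = 94.54 dB SPL.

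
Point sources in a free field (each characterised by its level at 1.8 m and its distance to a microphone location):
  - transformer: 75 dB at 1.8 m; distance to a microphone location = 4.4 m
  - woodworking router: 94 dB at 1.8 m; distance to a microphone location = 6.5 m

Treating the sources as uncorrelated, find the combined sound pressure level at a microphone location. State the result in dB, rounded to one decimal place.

83.0 dB

Propagate each source to the receiver with L = L_ref − 20·log₁₀(r/r_ref), then add intensities.
transformer: 75 − 20·log₁₀(4.4/1.8) = 75 − 7.76 = 67.24 dB.
woodworking router: 94 − 20·log₁₀(6.5/1.8) = 94 − 11.15 = 82.85 dB.
Σ 10^(L/10) = 1.979e+08 → L_total = 10·log₁₀(1.979e+08) = 82.96 dB.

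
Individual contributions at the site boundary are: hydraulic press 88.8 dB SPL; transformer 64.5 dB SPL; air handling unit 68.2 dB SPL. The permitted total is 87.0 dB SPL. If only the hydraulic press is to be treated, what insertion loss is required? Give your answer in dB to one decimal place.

Fixed contribution from the other sources: Σ 10^(L/10) = 10^(64.5/10) + 10^(68.2/10) = 9.425e+06 (69.74 dB SPL).
To meet 87.0 dB SPL overall, the treated hydraulic press may contribute at most 10^(87.0/10) − 9.425e+06 = 4.918e+08, i.e. 86.92 dB SPL.
Required insertion loss = 88.8 − 86.92 = 1.88 dB.

1.9 dB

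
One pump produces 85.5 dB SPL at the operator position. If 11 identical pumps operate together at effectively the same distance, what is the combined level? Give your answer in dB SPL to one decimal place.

With 11 equal, uncorrelated contributions the intensity is 11× that of one unit, giving a rise of 10·log₁₀ 11.
L_total = 85.5 + 10·log₁₀(11) = 85.5 + 10.414 = 95.91 dB SPL.

95.9 dB SPL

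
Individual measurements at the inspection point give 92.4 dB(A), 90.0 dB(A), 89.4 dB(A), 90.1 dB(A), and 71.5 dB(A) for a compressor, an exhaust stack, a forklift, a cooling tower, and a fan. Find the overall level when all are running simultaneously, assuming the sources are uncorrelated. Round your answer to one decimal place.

96.7 dB(A)

For uncorrelated sources the intensities add, so convert each level to linear form, sum, and take 10·log₁₀ of the total.
Σ 10^(L/10) = 10^(92.4/10) + 10^(90.0/10) + 10^(89.4/10) + 10^(90.1/10) + 10^(71.5/10) = 4.646e+09.
L_total = 10·log₁₀(4.646e+09) = 96.67 dB(A).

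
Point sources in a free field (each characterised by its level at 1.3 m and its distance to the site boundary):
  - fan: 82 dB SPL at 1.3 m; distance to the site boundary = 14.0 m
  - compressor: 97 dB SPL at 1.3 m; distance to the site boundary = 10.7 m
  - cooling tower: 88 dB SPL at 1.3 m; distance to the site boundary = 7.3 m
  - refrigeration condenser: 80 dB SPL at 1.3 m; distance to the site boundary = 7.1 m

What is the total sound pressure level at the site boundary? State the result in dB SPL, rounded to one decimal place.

Apply inverse-square spreading to bring every level to the receiver, then sum 10^(L/10).
fan: 82 − 20·log₁₀(14.0/1.3) = 82 − 20.64 = 61.36 dB SPL.
compressor: 97 − 20·log₁₀(10.7/1.3) = 97 − 18.31 = 78.69 dB SPL.
cooling tower: 88 − 20·log₁₀(7.3/1.3) = 88 − 14.99 = 73.01 dB SPL.
refrigeration condenser: 80 − 20·log₁₀(7.1/1.3) = 80 − 14.75 = 65.25 dB SPL.
Σ 10^(L/10) = 9.871e+07 → L_total = 10·log₁₀(9.871e+07) = 79.94 dB SPL.

79.9 dB SPL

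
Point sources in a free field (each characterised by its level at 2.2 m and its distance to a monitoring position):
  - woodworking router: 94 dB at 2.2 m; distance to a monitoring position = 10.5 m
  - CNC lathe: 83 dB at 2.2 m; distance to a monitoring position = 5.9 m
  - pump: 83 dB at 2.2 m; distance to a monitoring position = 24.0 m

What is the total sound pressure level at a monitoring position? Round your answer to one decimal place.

Propagate each source to the receiver with L = L_ref − 20·log₁₀(r/r_ref), then add intensities.
woodworking router: 94 − 20·log₁₀(10.5/2.2) = 94 − 13.58 = 80.42 dB.
CNC lathe: 83 − 20·log₁₀(5.9/2.2) = 83 − 8.57 = 74.43 dB.
pump: 83 − 20·log₁₀(24.0/2.2) = 83 − 20.76 = 62.24 dB.
Σ 10^(L/10) = 1.397e+08 → L_total = 10·log₁₀(1.397e+08) = 81.45 dB.

81.5 dB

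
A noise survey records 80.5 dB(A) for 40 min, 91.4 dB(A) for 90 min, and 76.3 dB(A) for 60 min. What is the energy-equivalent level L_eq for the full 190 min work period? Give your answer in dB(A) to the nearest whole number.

The energy average is taken in the linear domain: L_eq = 10·log₁₀[(Σ tᵢ·10^(Lᵢ/10))/T], T = 190 min.
Σ tᵢ·10^(Lᵢ/10) = 40·10^(80.5/10) + 90·10^(91.4/10) + 60·10^(76.3/10) = 1.313e+11.
L_eq = 10·log₁₀(1.313e+11/190) = 88.39 dB(A).

88 dB(A)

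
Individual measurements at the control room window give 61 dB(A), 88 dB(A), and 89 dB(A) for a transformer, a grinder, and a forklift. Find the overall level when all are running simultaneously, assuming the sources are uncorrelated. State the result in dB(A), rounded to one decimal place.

Incoherent sources combine by intensity addition: L_total = 10·log₁₀(Σ 10^(L_i/10)).
Σ 10^(L/10) = 10^(61/10) + 10^(88/10) + 10^(89/10) = 1.427e+09.
L_total = 10·log₁₀(1.427e+09) = 91.54 dB(A).

91.5 dB(A)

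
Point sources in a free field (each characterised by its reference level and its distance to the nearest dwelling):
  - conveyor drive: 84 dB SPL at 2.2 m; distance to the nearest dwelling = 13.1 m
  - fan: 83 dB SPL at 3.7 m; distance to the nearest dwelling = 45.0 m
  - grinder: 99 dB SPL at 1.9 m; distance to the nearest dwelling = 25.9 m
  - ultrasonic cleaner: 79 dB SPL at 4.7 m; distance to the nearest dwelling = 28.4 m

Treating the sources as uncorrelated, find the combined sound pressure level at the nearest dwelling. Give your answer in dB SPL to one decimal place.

77.3 dB SPL

Propagate each source to the receiver with L = L_ref − 20·log₁₀(r/r_ref), then add intensities.
conveyor drive: 84 − 20·log₁₀(13.1/2.2) = 84 − 15.50 = 68.50 dB SPL.
fan: 83 − 20·log₁₀(45.0/3.7) = 83 − 21.70 = 61.30 dB SPL.
grinder: 99 − 20·log₁₀(25.9/1.9) = 99 − 22.69 = 76.31 dB SPL.
ultrasonic cleaner: 79 − 20·log₁₀(28.4/4.7) = 79 − 15.62 = 63.38 dB SPL.
Σ 10^(L/10) = 5.336e+07 → L_total = 10·log₁₀(5.336e+07) = 77.27 dB SPL.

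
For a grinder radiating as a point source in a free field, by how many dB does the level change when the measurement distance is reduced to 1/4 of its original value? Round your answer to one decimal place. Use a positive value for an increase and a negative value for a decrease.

Point-source spreading: ΔL = −20·log₁₀(r₂/r₁).
ΔL = −20·log₁₀(0.25) = +12.04 dB.

+12.0 dB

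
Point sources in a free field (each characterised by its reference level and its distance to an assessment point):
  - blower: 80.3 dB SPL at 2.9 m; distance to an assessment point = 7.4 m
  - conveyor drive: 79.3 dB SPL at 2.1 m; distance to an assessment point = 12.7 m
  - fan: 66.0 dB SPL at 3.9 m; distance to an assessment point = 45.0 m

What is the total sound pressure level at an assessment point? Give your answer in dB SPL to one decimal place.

72.7 dB SPL

Propagate each source to the receiver with L = L_ref − 20·log₁₀(r/r_ref), then add intensities.
blower: 80.3 − 20·log₁₀(7.4/2.9) = 80.3 − 8.14 = 72.16 dB SPL.
conveyor drive: 79.3 − 20·log₁₀(12.7/2.1) = 79.3 − 15.63 = 63.67 dB SPL.
fan: 66.0 − 20·log₁₀(45.0/3.9) = 66.0 − 21.24 = 44.76 dB SPL.
Σ 10^(L/10) = 1.881e+07 → L_total = 10·log₁₀(1.881e+07) = 72.74 dB SPL.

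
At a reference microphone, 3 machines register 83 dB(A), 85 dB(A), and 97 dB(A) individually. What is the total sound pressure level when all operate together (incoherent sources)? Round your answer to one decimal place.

For uncorrelated sources the intensities add, so convert each level to linear form, sum, and take 10·log₁₀ of the total.
Σ 10^(L/10) = 10^(83/10) + 10^(85/10) + 10^(97/10) = 5.528e+09.
L_total = 10·log₁₀(5.528e+09) = 97.43 dB(A).

97.4 dB(A)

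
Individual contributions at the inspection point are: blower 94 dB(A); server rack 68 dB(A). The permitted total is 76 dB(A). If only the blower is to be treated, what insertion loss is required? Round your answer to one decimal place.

18.7 dB

Everything except the blower sums to 10^(68/10) = 6.310e+06 in linear terms, 68.00 dB(A).
To meet 76 dB(A) overall, the treated blower may contribute at most 10^(76/10) − 6.310e+06 = 3.350e+07, i.e. 75.25 dB(A).
So the blower must be reduced from 94 to 75.25 dB(A): IL = 18.75 dB.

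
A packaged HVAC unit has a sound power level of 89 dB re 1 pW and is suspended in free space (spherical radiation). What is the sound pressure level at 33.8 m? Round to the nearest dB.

47 dB

Free-field spherical radiation: L_p = L_w − 10·log₁₀(4π·r²), r = 33.8 m.
4π·r² = 1.436e+04 m², 10·log₁₀ of that is 41.570 dB.
L_p = 89 − 41.570 = 47.43 dB.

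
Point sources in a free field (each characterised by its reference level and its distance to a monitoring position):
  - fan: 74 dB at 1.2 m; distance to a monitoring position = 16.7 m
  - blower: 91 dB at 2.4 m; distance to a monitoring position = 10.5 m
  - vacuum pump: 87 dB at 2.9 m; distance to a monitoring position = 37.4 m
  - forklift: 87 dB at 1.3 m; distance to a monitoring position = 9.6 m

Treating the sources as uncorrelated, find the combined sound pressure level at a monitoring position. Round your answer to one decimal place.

78.9 dB

First find each source's level at the receiver (point-source: −20·log₁₀(r/r_ref)), then combine on an intensity basis.
fan: 74 − 20·log₁₀(16.7/1.2) = 74 − 22.87 = 51.13 dB.
blower: 91 − 20·log₁₀(10.5/2.4) = 91 − 12.82 = 78.18 dB.
vacuum pump: 87 − 20·log₁₀(37.4/2.9) = 87 − 22.21 = 64.79 dB.
forklift: 87 − 20·log₁₀(9.6/1.3) = 87 − 17.37 = 69.63 dB.
Σ 10^(L/10) = 7.811e+07 → L_total = 10·log₁₀(7.811e+07) = 78.93 dB.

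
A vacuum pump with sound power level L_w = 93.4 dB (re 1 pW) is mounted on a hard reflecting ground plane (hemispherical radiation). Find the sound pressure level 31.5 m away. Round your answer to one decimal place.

55.5 dB

The power spreads over a hemisphere of area 2π·r², so L_p = L_w − 10·log₁₀(2π·r²).
2π·r² = 6234 m², 10·log₁₀ of that is 37.948 dB.
L_p = 93.4 − 37.948 = 55.45 dB.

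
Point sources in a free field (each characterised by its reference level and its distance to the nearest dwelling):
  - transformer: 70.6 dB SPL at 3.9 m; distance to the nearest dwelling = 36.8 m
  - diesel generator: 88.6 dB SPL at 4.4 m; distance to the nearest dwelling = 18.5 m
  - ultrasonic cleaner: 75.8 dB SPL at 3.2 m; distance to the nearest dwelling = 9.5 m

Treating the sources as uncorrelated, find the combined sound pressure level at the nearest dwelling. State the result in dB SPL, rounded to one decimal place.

First find each source's level at the receiver (point-source: −20·log₁₀(r/r_ref)), then combine on an intensity basis.
transformer: 70.6 − 20·log₁₀(36.8/3.9) = 70.6 − 19.50 = 51.10 dB SPL.
diesel generator: 88.6 − 20·log₁₀(18.5/4.4) = 88.6 − 12.47 = 76.13 dB SPL.
ultrasonic cleaner: 75.8 − 20·log₁₀(9.5/3.2) = 75.8 − 9.45 = 66.35 dB SPL.
Σ 10^(L/10) = 4.542e+07 → L_total = 10·log₁₀(4.542e+07) = 76.57 dB SPL.

76.6 dB SPL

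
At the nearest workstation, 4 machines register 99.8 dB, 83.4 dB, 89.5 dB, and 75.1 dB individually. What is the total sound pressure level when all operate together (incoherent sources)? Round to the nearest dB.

Incoherent sources combine by intensity addition: L_total = 10·log₁₀(Σ 10^(L_i/10)).
Σ 10^(L/10) = 10^(99.8/10) + 10^(83.4/10) + 10^(89.5/10) + 10^(75.1/10) = 1.069e+10.
L_total = 10·log₁₀(1.069e+10) = 100.29 dB.

100 dB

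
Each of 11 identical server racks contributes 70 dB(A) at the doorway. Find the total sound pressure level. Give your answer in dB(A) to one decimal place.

80.4 dB(A)

N identical incoherent sources raise the level by 10·log₁₀ N.
L_total = 70 + 10·log₁₀(11) = 70 + 10.414 = 80.41 dB(A).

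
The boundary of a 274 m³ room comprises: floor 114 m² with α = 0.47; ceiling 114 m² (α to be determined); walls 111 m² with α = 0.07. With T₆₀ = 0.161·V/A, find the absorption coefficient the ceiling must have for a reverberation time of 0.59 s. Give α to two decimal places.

0.12

A = 0.161·V/T₆₀ = 0.161·274/0.59 = 74.77 m² sabins.
Absorption from the other surfaces = 114·0.47 + 111·0.07 = 61.35 m², so the ceiling must supply 13.42 m² over 114 m².
α = 13.42/114 = 0.118.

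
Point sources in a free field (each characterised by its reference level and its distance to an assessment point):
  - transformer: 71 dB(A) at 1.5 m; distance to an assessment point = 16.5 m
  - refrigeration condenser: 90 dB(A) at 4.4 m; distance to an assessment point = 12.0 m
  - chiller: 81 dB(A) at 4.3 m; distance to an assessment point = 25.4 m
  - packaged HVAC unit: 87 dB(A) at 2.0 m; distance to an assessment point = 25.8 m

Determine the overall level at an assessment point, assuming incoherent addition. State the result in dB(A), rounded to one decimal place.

81.5 dB(A)

Apply inverse-square spreading to bring every level to the receiver, then sum 10^(L/10).
transformer: 71 − 20·log₁₀(16.5/1.5) = 71 − 20.83 = 50.17 dB(A).
refrigeration condenser: 90 − 20·log₁₀(12.0/4.4) = 90 − 8.71 = 81.29 dB(A).
chiller: 81 − 20·log₁₀(25.4/4.3) = 81 − 15.43 = 65.57 dB(A).
packaged HVAC unit: 87 − 20·log₁₀(25.8/2.0) = 87 − 22.21 = 64.79 dB(A).
Σ 10^(L/10) = 1.412e+08 → L_total = 10·log₁₀(1.412e+08) = 81.50 dB(A).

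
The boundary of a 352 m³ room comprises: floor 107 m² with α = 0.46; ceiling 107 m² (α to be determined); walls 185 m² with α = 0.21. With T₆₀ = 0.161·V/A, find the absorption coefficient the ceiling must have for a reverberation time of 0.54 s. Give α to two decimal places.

0.16

From T₆₀ = 0.161·V/A, the target T₆₀ = 0.54 s needs A = 0.161·352/0.54 = 104.95 m².
Absorption from the other surfaces = 107·0.46 + 185·0.21 = 88.07 m², so the ceiling must supply 16.88 m² over 107 m².
α = 16.88/107 = 0.158.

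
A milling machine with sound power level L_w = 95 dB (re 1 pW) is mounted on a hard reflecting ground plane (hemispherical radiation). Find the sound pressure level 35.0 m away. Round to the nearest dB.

The power spreads over a hemisphere of area 2π·r², so L_p = L_w − 10·log₁₀(2π·r²).
2π·r² = 7697 m², 10·log₁₀ of that is 38.863 dB.
L_p = 95 − 38.863 = 56.14 dB.

56 dB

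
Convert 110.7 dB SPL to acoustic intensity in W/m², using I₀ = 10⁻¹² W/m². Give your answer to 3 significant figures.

0.117 W/m²

I/I₀ = 10^(110.7/10) = 1.175e+11, so I = 1.175e+11 × 10⁻¹² W/m².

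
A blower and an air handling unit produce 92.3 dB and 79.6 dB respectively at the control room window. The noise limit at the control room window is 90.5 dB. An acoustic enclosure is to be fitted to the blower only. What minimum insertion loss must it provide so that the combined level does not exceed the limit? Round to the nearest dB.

The untreated sources together contribute 10^(79.6/10) = 9.120e+07, i.e. 79.60 dB.
The limit corresponds to 10^(90.5/10) = 1.122e+09; subtracting the fixed part leaves 1.031e+09 for the blower, i.e. 90.13 dB.
So the blower must be reduced from 92.3 to 90.13 dB: IL = 2.17 dB.

2 dB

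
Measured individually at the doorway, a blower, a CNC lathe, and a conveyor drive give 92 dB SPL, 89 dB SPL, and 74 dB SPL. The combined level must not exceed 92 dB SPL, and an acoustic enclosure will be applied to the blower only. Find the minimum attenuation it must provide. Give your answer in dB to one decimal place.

3.2 dB

Fixed contribution from the other sources: Σ 10^(L/10) = 10^(89/10) + 10^(74/10) = 8.194e+08 (89.14 dB SPL).
To meet 92 dB SPL overall, the treated blower may contribute at most 10^(92/10) − 8.194e+08 = 7.654e+08, i.e. 88.84 dB SPL.
Required insertion loss = 92 − 88.84 = 3.16 dB.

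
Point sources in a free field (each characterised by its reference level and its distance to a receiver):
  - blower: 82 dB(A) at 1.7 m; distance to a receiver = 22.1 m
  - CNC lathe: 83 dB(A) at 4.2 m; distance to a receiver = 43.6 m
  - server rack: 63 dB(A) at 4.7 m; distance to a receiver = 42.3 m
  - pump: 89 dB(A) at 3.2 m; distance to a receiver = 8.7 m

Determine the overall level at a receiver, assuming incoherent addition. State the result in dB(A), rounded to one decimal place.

80.4 dB(A)

Apply inverse-square spreading to bring every level to the receiver, then sum 10^(L/10).
blower: 82 − 20·log₁₀(22.1/1.7) = 82 − 22.28 = 59.72 dB(A).
CNC lathe: 83 − 20·log₁₀(43.6/4.2) = 83 − 20.32 = 62.68 dB(A).
server rack: 63 − 20·log₁₀(42.3/4.7) = 63 − 19.08 = 43.92 dB(A).
pump: 89 − 20·log₁₀(8.7/3.2) = 89 − 8.69 = 80.31 dB(A).
Σ 10^(L/10) = 1.103e+08 → L_total = 10·log₁₀(1.103e+08) = 80.42 dB(A).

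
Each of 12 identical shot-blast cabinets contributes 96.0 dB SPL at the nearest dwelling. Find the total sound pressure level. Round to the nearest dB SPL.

N identical incoherent sources raise the level by 10·log₁₀ N.
L_total = 96.0 + 10·log₁₀(12) = 96.0 + 10.792 = 106.79 dB SPL.

107 dB SPL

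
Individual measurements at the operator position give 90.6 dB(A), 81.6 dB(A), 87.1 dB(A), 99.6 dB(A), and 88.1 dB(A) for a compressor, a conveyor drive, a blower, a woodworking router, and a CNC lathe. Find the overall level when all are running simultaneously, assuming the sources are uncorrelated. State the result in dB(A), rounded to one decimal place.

Incoherent sources combine by intensity addition: L_total = 10·log₁₀(Σ 10^(L_i/10)).
Σ 10^(L/10) = 10^(90.6/10) + 10^(81.6/10) + 10^(87.1/10) + 10^(99.6/10) + 10^(88.1/10) = 1.157e+10.
L_total = 10·log₁₀(1.157e+10) = 100.63 dB(A).

100.6 dB(A)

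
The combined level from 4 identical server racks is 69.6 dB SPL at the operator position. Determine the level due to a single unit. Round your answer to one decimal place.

63.6 dB SPL

For N identical incoherent sources L_total = L₁ + 10·log₁₀ N, so L₁ = 69.6 − 10·log₁₀(4) = 69.6 − 6.021.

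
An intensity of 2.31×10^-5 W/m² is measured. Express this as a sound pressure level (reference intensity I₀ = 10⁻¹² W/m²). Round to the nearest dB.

I/I₀ = 2.31×10^-5/10⁻¹² = 2.31×10^7, and L = 10·log₁₀(I/I₀).
L = 10·(0.3636 + 7) = 73.64 dB.

74 dB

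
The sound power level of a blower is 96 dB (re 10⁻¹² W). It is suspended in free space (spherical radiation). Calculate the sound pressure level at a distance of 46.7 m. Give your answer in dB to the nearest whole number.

52 dB

Free-field spherical radiation: L_p = L_w − 10·log₁₀(4π·r²), r = 46.7 m.
4π·r² = 2.741e+04 m², 10·log₁₀ of that is 44.378 dB.
L_p = 96 − 44.378 = 51.62 dB.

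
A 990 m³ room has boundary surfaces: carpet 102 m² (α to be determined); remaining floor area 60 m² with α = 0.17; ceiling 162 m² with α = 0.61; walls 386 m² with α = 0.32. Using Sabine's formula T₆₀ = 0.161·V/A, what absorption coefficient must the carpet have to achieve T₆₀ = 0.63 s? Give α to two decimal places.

0.20

A = 0.161·V/T₆₀ = 0.161·990/0.63 = 253.00 m² sabins.
Absorption from the other surfaces = 60·0.17 + 162·0.61 + 386·0.32 = 232.54 m², so the carpet must supply 20.46 m² over 102 m².
α = 20.46/102 = 0.201.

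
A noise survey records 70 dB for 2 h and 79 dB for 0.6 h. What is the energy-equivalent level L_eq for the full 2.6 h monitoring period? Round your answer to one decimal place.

Weight each interval's intensity by its duration and average over T = 2.6 h:
Σ tᵢ·10^(Lᵢ/10) = 2·10^(70/10) + 0.6·10^(79/10) = 6.766e+07.
L_eq = 10·log₁₀(6.766e+07/2.6) = 74.15 dB.

74.2 dB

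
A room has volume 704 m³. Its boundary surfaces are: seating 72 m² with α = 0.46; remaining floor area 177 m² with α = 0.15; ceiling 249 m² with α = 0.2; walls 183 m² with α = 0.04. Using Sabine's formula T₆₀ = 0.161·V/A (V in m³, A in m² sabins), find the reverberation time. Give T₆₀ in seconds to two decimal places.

0.97 s

Summing Sᵢαᵢ: 72·0.46 + 177·0.15 + 249·0.2 + 183·0.04 = 116.79 m².
T₆₀ = 0.161·V/A = 0.161·704/116.79 = 0.970 s.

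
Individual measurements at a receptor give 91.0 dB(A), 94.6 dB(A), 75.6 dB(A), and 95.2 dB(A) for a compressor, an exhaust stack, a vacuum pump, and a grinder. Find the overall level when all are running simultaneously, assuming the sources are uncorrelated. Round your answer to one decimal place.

98.7 dB(A)

For uncorrelated sources the intensities add, so convert each level to linear form, sum, and take 10·log₁₀ of the total.
Σ 10^(L/10) = 10^(91.0/10) + 10^(94.6/10) + 10^(75.6/10) + 10^(95.2/10) = 7.491e+09.
L_total = 10·log₁₀(7.491e+09) = 98.75 dB(A).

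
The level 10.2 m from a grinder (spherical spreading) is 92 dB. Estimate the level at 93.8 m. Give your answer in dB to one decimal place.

72.7 dB

Point-source attenuation: ΔL = 20·log₁₀(r₂/r₁) = 20·log₁₀(93.8/10.2) = 19.272 dB.
L₂ = 92 − 20·log₁₀(93.8/10.2) = 92 − 19.272 = 72.73 dB.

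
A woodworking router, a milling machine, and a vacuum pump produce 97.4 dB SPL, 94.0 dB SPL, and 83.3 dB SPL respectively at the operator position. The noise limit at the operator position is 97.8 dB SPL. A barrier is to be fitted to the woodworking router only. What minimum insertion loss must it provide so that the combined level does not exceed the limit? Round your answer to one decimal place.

2.2 dB

Fixed contribution from the other sources: Σ 10^(L/10) = 10^(94.0/10) + 10^(83.3/10) = 2.726e+09 (94.35 dB SPL).
To meet 97.8 dB SPL overall, the treated woodworking router may contribute at most 10^(97.8/10) − 2.726e+09 = 3.300e+09, i.e. 95.19 dB SPL.
So the woodworking router must be reduced from 97.4 to 95.19 dB SPL: IL = 2.21 dB.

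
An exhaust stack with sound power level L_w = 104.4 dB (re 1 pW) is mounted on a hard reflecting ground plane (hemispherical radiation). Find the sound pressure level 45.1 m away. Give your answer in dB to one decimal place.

63.3 dB

Free-field hemispherical radiation: L_p = L_w − 10·log₁₀(2π·r²), r = 45.1 m.
2π·r² = 1.278e+04 m², 10·log₁₀ of that is 41.065 dB.
L_p = 104.4 − 41.065 = 63.33 dB.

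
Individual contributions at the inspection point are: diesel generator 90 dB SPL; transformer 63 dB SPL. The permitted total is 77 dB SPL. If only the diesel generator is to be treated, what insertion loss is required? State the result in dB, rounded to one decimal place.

13.2 dB

Everything except the diesel generator sums to 10^(63/10) = 1.995e+06 in linear terms, 63.00 dB SPL.
To meet 77 dB SPL overall, the treated diesel generator may contribute at most 10^(77/10) − 1.995e+06 = 4.812e+07, i.e. 76.82 dB SPL.
Required insertion loss = 90 − 76.82 = 13.18 dB.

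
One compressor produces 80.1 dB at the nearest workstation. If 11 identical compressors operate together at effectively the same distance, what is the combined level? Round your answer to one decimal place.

With 11 equal, uncorrelated contributions the intensity is 11× that of one unit, giving a rise of 10·log₁₀ 11.
L_total = 80.1 + 10·log₁₀(11) = 80.1 + 10.414 = 90.51 dB.

90.5 dB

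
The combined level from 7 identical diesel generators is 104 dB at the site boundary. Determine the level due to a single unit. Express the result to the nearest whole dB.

7 equal contributions raise the level by 10·log₁₀ 7 = 8.451 dB, so each unit alone gives 104 − 8.451.

96 dB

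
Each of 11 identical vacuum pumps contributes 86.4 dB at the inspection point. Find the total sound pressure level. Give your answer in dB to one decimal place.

L_total = L₁ + 10·log₁₀ N for N identical incoherent sources.
L_total = 86.4 + 10·log₁₀(11) = 86.4 + 10.414 = 96.81 dB.

96.8 dB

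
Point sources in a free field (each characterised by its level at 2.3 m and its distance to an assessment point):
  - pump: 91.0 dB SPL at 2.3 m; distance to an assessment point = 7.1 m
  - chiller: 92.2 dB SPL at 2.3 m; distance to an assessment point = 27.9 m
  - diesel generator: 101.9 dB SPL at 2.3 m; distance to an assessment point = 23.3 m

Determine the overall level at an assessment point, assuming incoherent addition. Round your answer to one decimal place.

Apply inverse-square spreading to bring every level to the receiver, then sum 10^(L/10).
pump: 91.0 − 20·log₁₀(7.1/2.3) = 91.0 − 9.79 = 81.21 dB SPL.
chiller: 92.2 − 20·log₁₀(27.9/2.3) = 92.2 − 21.68 = 70.52 dB SPL.
diesel generator: 101.9 − 20·log₁₀(23.3/2.3) = 101.9 − 20.11 = 81.79 dB SPL.
Σ 10^(L/10) = 2.943e+08 → L_total = 10·log₁₀(2.943e+08) = 84.69 dB SPL.

84.7 dB SPL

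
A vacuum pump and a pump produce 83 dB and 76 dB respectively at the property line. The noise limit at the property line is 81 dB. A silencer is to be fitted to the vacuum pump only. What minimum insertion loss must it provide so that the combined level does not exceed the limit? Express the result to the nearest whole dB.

The untreated sources together contribute 10^(76/10) = 3.981e+07, i.e. 76.00 dB.
To meet 81 dB overall, the treated vacuum pump may contribute at most 10^(81/10) − 3.981e+07 = 8.608e+07, i.e. 79.35 dB.
So the vacuum pump must be reduced from 83 to 79.35 dB: IL = 3.65 dB.

4 dB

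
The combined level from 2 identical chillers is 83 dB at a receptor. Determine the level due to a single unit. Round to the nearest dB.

For N identical incoherent sources L_total = L₁ + 10·log₁₀ N, so L₁ = 83 − 10·log₁₀(2) = 83 − 3.010.

80 dB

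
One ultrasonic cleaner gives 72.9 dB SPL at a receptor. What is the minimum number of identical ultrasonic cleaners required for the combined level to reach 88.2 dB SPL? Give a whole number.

34

N identical sources give L₁ + 10·log₁₀ N, so require 10·log₁₀ N ≥ 88.2 − 72.9 = 15.3 dB.
N ≥ 10^(15.3/10) = 33.884, so N = 34.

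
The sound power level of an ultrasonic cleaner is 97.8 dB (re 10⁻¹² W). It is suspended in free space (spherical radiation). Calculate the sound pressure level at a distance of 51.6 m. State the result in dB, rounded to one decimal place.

L_p = L_w − 10·log₁₀(4π·r²) with r = 51.6 m.
4π·r² = 3.346e+04 m², 10·log₁₀ of that is 45.245 dB.
L_p = 97.8 − 45.245 = 52.55 dB.

52.6 dB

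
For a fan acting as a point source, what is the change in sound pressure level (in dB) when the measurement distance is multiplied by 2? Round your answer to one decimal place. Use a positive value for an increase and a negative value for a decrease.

Point-source spreading: ΔL = −20·log₁₀(r₂/r₁).
ΔL = −20·log₁₀(2) = -6.02 dB.

-6.0 dB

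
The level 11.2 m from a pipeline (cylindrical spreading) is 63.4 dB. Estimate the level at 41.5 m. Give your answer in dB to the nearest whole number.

58 dB

For a line source, L₂ = L₁ − 10·log₁₀(r₂/r₁).
L₂ = 63.4 − 10·log₁₀(41.5/11.2) = 63.4 − 5.688 = 57.71 dB.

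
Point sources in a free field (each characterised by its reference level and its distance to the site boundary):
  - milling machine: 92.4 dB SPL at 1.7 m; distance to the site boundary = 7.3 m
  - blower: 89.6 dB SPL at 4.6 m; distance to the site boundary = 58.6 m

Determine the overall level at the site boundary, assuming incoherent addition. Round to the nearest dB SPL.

80 dB SPL

Apply inverse-square spreading to bring every level to the receiver, then sum 10^(L/10).
milling machine: 92.4 − 20·log₁₀(7.3/1.7) = 92.4 − 12.66 = 79.74 dB SPL.
blower: 89.6 − 20·log₁₀(58.6/4.6) = 89.6 − 22.10 = 67.50 dB SPL.
Σ 10^(L/10) = 9.986e+07 → L_total = 10·log₁₀(9.986e+07) = 79.99 dB SPL.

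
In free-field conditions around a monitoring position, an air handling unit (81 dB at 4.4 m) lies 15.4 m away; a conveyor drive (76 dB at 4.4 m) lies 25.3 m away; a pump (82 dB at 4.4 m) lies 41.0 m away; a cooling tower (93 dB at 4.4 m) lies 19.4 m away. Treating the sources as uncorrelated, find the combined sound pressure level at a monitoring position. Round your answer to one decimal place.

Propagate each source to the receiver with L = L_ref − 20·log₁₀(r/r_ref), then add intensities.
air handling unit: 81 − 20·log₁₀(15.4/4.4) = 81 − 10.88 = 70.12 dB.
conveyor drive: 76 − 20·log₁₀(25.3/4.4) = 76 − 15.19 = 60.81 dB.
pump: 82 − 20·log₁₀(41.0/4.4) = 82 − 19.39 = 62.61 dB.
cooling tower: 93 − 20·log₁₀(19.4/4.4) = 93 − 12.89 = 80.11 dB.
Σ 10^(L/10) = 1.159e+08 → L_total = 10·log₁₀(1.159e+08) = 80.64 dB.

80.6 dB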